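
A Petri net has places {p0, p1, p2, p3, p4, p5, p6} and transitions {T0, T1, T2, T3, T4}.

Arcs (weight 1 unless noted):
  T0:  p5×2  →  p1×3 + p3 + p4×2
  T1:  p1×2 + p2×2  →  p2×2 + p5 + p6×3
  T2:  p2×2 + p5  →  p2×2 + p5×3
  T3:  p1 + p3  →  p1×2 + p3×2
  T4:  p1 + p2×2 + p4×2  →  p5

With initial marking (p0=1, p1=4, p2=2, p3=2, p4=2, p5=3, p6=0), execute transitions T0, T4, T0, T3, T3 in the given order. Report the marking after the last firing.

step 1: fire T0:  (p0=1, p1=4, p2=2, p3=2, p4=2, p5=3, p6=0) → (p0=1, p1=7, p2=2, p3=3, p4=4, p5=1, p6=0)
step 2: fire T4:  (p0=1, p1=7, p2=2, p3=3, p4=4, p5=1, p6=0) → (p0=1, p1=6, p2=0, p3=3, p4=2, p5=2, p6=0)
step 3: fire T0:  (p0=1, p1=6, p2=0, p3=3, p4=2, p5=2, p6=0) → (p0=1, p1=9, p2=0, p3=4, p4=4, p5=0, p6=0)
step 4: fire T3:  (p0=1, p1=9, p2=0, p3=4, p4=4, p5=0, p6=0) → (p0=1, p1=10, p2=0, p3=5, p4=4, p5=0, p6=0)
step 5: fire T3:  (p0=1, p1=10, p2=0, p3=5, p4=4, p5=0, p6=0) → (p0=1, p1=11, p2=0, p3=6, p4=4, p5=0, p6=0)

(p0=1, p1=11, p2=0, p3=6, p4=4, p5=0, p6=0)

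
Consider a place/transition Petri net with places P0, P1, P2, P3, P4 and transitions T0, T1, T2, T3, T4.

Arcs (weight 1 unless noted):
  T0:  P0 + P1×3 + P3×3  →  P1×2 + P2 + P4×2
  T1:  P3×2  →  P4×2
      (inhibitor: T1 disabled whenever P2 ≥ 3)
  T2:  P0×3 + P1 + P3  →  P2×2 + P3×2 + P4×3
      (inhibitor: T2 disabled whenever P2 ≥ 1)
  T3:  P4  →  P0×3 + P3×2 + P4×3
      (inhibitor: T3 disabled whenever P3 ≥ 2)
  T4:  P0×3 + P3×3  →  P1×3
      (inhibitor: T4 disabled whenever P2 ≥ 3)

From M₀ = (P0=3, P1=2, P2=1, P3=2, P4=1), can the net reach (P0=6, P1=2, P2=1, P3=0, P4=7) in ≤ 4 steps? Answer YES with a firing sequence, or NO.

step 1: fire T1:  (P0=3, P1=2, P2=1, P3=2, P4=1) → (P0=3, P1=2, P2=1, P3=0, P4=3)
step 2: fire T3:  (P0=3, P1=2, P2=1, P3=0, P4=3) → (P0=6, P1=2, P2=1, P3=2, P4=5)
step 3: fire T1:  (P0=6, P1=2, P2=1, P3=2, P4=5) → (P0=6, P1=2, P2=1, P3=0, P4=7)

YES — reachable via ⟨T1, T3, T1⟩ (3 firings)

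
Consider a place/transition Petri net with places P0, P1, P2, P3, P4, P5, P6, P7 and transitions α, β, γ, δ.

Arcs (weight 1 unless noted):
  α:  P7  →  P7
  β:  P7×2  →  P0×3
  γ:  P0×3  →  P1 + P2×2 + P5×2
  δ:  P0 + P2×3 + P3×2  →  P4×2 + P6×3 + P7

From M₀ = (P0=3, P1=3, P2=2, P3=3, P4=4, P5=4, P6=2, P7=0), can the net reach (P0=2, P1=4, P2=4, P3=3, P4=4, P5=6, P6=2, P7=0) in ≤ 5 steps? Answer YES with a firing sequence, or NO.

NO — not reachable within 5 firings

depth 0: 1 marking
depth 1: 2 markings reached so far
depth 2: 2 markings reached so far
(frontier empty at depth 2; search complete)
target is not among the 2 markings reachable within 5 steps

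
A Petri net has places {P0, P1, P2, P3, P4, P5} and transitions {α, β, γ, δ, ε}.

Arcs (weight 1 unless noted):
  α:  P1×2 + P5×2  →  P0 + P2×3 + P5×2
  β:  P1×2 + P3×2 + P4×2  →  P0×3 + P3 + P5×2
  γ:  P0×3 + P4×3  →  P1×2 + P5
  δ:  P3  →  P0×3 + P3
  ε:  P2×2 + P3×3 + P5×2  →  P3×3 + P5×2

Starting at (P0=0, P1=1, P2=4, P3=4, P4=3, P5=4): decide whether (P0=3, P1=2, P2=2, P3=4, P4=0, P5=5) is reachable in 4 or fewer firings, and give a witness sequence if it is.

depth 0: 1 marking
depth 1: 3 markings reached so far
depth 2: 7 markings reached so far
depth 3: 13 markings reached so far
depth 4: 21 markings reached so far
target is not among the 21 markings reachable within 4 steps

NO — not reachable within 4 firings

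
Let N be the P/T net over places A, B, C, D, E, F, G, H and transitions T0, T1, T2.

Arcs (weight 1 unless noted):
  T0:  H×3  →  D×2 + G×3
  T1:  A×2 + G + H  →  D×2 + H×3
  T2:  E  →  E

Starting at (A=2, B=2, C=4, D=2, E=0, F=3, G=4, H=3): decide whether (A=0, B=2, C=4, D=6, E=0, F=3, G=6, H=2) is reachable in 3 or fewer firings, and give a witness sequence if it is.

step 1: fire T1:  (A=2, B=2, C=4, D=2, E=0, F=3, G=4, H=3) → (A=0, B=2, C=4, D=4, E=0, F=3, G=3, H=5)
step 2: fire T0:  (A=0, B=2, C=4, D=4, E=0, F=3, G=3, H=5) → (A=0, B=2, C=4, D=6, E=0, F=3, G=6, H=2)

YES — reachable via ⟨T1, T0⟩ (2 firings)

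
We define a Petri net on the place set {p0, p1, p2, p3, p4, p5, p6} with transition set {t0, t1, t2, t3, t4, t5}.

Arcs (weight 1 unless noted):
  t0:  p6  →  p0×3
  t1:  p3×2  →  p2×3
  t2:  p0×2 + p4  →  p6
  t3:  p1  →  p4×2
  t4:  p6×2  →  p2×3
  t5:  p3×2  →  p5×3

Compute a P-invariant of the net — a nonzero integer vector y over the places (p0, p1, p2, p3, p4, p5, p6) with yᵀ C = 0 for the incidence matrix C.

y = (p0:1, p1:2, p2:2, p3:3, p4:1, p5:2, p6:3)

Incidence matrix C (rows=places, cols=transitions):
       t0   t1   t2   t3   t4   t5
   p0   3    0   -2    0    0    0
   p1   0    0    0   -1    0    0
   p2   0    3    0    0    3    0
   p3   0   -2    0    0    0   -2
   p4   0    0   -1    2    0    0
   p5   0    0    0    0    0    3
   p6  -1    0    1    0   -2    0

Candidate y = [1, 2, 2, 3, 1, 2, 3]; check y·C column-wise:
  col t0: 1·3 + 2·0 + 2·0 + 3·0 + 1·0 + 2·0 + 3·-1 = 0
  col t1: 1·0 + 2·0 + 2·3 + 3·-2 + 1·0 + 2·0 + 3·0 = 0
  col t2: 1·-2 + 2·0 + 2·0 + 3·0 + 1·-1 + 2·0 + 3·1 = 0
  col t3: 1·0 + 2·-1 + 2·0 + 3·0 + 1·2 + 2·0 + 3·0 = 0
  col t4: 1·0 + 2·0 + 2·3 + 3·0 + 1·0 + 2·0 + 3·-2 = 0
  col t5: 1·0 + 2·0 + 2·0 + 3·-2 + 1·0 + 2·3 + 3·0 = 0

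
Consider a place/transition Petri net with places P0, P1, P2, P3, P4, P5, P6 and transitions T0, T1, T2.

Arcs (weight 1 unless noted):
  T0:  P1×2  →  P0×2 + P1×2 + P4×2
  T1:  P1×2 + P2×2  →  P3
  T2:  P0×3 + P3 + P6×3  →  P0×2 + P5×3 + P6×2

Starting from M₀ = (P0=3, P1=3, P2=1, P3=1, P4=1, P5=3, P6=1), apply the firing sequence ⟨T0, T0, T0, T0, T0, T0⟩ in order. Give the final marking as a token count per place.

step 1: fire T0:  (P0=3, P1=3, P2=1, P3=1, P4=1, P5=3, P6=1) → (P0=5, P1=3, P2=1, P3=1, P4=3, P5=3, P6=1)
step 2: fire T0:  (P0=5, P1=3, P2=1, P3=1, P4=3, P5=3, P6=1) → (P0=7, P1=3, P2=1, P3=1, P4=5, P5=3, P6=1)
step 3: fire T0:  (P0=7, P1=3, P2=1, P3=1, P4=5, P5=3, P6=1) → (P0=9, P1=3, P2=1, P3=1, P4=7, P5=3, P6=1)
step 4: fire T0:  (P0=9, P1=3, P2=1, P3=1, P4=7, P5=3, P6=1) → (P0=11, P1=3, P2=1, P3=1, P4=9, P5=3, P6=1)
step 5: fire T0:  (P0=11, P1=3, P2=1, P3=1, P4=9, P5=3, P6=1) → (P0=13, P1=3, P2=1, P3=1, P4=11, P5=3, P6=1)
step 6: fire T0:  (P0=13, P1=3, P2=1, P3=1, P4=11, P5=3, P6=1) → (P0=15, P1=3, P2=1, P3=1, P4=13, P5=3, P6=1)

(P0=15, P1=3, P2=1, P3=1, P4=13, P5=3, P6=1)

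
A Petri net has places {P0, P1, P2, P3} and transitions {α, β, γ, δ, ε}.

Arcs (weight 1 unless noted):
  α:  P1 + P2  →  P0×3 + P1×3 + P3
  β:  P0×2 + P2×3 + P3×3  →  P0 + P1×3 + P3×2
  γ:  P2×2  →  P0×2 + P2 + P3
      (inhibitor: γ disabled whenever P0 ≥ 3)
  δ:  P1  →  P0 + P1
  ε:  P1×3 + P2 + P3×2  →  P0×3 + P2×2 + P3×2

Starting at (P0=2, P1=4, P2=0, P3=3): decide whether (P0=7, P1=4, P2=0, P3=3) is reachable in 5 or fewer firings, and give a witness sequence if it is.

step 1: fire δ:  (P0=2, P1=4, P2=0, P3=3) → (P0=3, P1=4, P2=0, P3=3)
step 2: fire δ:  (P0=3, P1=4, P2=0, P3=3) → (P0=4, P1=4, P2=0, P3=3)
step 3: fire δ:  (P0=4, P1=4, P2=0, P3=3) → (P0=5, P1=4, P2=0, P3=3)
step 4: fire δ:  (P0=5, P1=4, P2=0, P3=3) → (P0=6, P1=4, P2=0, P3=3)
step 5: fire δ:  (P0=6, P1=4, P2=0, P3=3) → (P0=7, P1=4, P2=0, P3=3)

YES — reachable via ⟨δ, δ, δ, δ, δ⟩ (5 firings)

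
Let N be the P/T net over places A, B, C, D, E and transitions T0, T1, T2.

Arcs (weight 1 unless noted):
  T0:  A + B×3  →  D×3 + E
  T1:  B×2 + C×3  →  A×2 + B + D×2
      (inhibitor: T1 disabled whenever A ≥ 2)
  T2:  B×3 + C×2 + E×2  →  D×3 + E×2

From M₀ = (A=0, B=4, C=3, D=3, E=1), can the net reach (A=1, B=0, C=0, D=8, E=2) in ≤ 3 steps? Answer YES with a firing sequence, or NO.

YES — reachable via ⟨T1, T0⟩ (2 firings)

step 1: fire T1:  (A=0, B=4, C=3, D=3, E=1) → (A=2, B=3, C=0, D=5, E=1)
step 2: fire T0:  (A=2, B=3, C=0, D=5, E=1) → (A=1, B=0, C=0, D=8, E=2)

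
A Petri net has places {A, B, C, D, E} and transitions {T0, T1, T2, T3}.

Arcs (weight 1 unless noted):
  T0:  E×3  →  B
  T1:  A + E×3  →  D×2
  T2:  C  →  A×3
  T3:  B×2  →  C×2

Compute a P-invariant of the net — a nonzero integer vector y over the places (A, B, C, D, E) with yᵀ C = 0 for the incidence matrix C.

Incidence matrix C (rows=places, cols=transitions):
       T0   T1   T2   T3
    A   0   -1    3    0
    B   1    0    0   -2
    C   0    0   -1    2
    D   0    2    0    0
    E  -3   -3    0    0

Candidate y = [1, 3, 3, 2, 1]; check y·C column-wise:
  col T0: 1·0 + 3·1 + 3·0 + 2·0 + 1·-3 = 0
  col T1: 1·-1 + 3·0 + 3·0 + 2·2 + 1·-3 = 0
  col T2: 1·3 + 3·0 + 3·-1 + 2·0 + 1·0 = 0
  col T3: 1·0 + 3·-2 + 3·2 + 2·0 + 1·0 = 0

y = (A:1, B:3, C:3, D:2, E:1)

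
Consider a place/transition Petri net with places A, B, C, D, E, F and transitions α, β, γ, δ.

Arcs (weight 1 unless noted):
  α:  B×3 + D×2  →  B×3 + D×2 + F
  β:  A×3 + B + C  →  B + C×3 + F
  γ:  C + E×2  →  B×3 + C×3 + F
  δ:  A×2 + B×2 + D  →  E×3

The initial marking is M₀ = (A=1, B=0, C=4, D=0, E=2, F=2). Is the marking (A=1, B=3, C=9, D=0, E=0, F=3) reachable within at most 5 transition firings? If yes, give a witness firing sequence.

NO — not reachable within 5 firings

depth 0: 1 marking
depth 1: 2 markings reached so far
depth 2: 2 markings reached so far
(frontier empty at depth 2; search complete)
target is not among the 2 markings reachable within 5 steps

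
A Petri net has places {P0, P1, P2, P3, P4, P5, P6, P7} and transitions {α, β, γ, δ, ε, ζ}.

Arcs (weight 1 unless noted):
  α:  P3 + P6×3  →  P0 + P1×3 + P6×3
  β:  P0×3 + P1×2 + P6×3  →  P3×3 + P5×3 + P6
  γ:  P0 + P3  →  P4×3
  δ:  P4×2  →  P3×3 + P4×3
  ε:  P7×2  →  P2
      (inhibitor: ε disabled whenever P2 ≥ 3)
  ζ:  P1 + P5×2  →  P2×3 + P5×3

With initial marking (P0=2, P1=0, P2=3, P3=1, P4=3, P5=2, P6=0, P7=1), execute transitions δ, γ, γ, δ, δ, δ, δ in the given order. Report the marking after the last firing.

step 1: fire δ:  (P0=2, P1=0, P2=3, P3=1, P4=3, P5=2, P6=0, P7=1) → (P0=2, P1=0, P2=3, P3=4, P4=4, P5=2, P6=0, P7=1)
step 2: fire γ:  (P0=2, P1=0, P2=3, P3=4, P4=4, P5=2, P6=0, P7=1) → (P0=1, P1=0, P2=3, P3=3, P4=7, P5=2, P6=0, P7=1)
step 3: fire γ:  (P0=1, P1=0, P2=3, P3=3, P4=7, P5=2, P6=0, P7=1) → (P0=0, P1=0, P2=3, P3=2, P4=10, P5=2, P6=0, P7=1)
step 4: fire δ:  (P0=0, P1=0, P2=3, P3=2, P4=10, P5=2, P6=0, P7=1) → (P0=0, P1=0, P2=3, P3=5, P4=11, P5=2, P6=0, P7=1)
step 5: fire δ:  (P0=0, P1=0, P2=3, P3=5, P4=11, P5=2, P6=0, P7=1) → (P0=0, P1=0, P2=3, P3=8, P4=12, P5=2, P6=0, P7=1)
step 6: fire δ:  (P0=0, P1=0, P2=3, P3=8, P4=12, P5=2, P6=0, P7=1) → (P0=0, P1=0, P2=3, P3=11, P4=13, P5=2, P6=0, P7=1)
step 7: fire δ:  (P0=0, P1=0, P2=3, P3=11, P4=13, P5=2, P6=0, P7=1) → (P0=0, P1=0, P2=3, P3=14, P4=14, P5=2, P6=0, P7=1)

(P0=0, P1=0, P2=3, P3=14, P4=14, P5=2, P6=0, P7=1)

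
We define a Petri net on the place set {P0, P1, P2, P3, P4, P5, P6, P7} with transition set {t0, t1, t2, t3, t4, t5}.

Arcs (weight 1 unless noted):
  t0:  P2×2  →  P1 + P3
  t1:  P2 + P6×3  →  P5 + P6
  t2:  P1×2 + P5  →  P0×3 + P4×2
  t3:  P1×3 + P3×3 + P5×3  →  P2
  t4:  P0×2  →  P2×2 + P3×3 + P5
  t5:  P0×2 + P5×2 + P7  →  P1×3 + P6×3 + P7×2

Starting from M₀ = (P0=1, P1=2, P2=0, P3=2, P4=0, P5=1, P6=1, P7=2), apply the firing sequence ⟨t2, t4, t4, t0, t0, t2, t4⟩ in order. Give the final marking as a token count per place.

step 1: fire t2:  (P0=1, P1=2, P2=0, P3=2, P4=0, P5=1, P6=1, P7=2) → (P0=4, P1=0, P2=0, P3=2, P4=2, P5=0, P6=1, P7=2)
step 2: fire t4:  (P0=4, P1=0, P2=0, P3=2, P4=2, P5=0, P6=1, P7=2) → (P0=2, P1=0, P2=2, P3=5, P4=2, P5=1, P6=1, P7=2)
step 3: fire t4:  (P0=2, P1=0, P2=2, P3=5, P4=2, P5=1, P6=1, P7=2) → (P0=0, P1=0, P2=4, P3=8, P4=2, P5=2, P6=1, P7=2)
step 4: fire t0:  (P0=0, P1=0, P2=4, P3=8, P4=2, P5=2, P6=1, P7=2) → (P0=0, P1=1, P2=2, P3=9, P4=2, P5=2, P6=1, P7=2)
step 5: fire t0:  (P0=0, P1=1, P2=2, P3=9, P4=2, P5=2, P6=1, P7=2) → (P0=0, P1=2, P2=0, P3=10, P4=2, P5=2, P6=1, P7=2)
step 6: fire t2:  (P0=0, P1=2, P2=0, P3=10, P4=2, P5=2, P6=1, P7=2) → (P0=3, P1=0, P2=0, P3=10, P4=4, P5=1, P6=1, P7=2)
step 7: fire t4:  (P0=3, P1=0, P2=0, P3=10, P4=4, P5=1, P6=1, P7=2) → (P0=1, P1=0, P2=2, P3=13, P4=4, P5=2, P6=1, P7=2)

(P0=1, P1=0, P2=2, P3=13, P4=4, P5=2, P6=1, P7=2)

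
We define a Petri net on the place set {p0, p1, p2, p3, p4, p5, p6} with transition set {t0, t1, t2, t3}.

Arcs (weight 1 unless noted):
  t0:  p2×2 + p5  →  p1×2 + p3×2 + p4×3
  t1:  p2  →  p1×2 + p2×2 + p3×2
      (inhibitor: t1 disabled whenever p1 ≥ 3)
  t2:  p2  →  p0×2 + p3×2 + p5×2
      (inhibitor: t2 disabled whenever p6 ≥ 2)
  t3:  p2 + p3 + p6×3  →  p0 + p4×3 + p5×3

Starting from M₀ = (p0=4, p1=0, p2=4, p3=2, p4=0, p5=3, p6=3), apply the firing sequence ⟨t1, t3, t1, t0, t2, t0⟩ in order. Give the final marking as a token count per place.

(p0=7, p1=8, p2=0, p3=11, p4=9, p5=6, p6=0)

step 1: fire t1:  (p0=4, p1=0, p2=4, p3=2, p4=0, p5=3, p6=3) → (p0=4, p1=2, p2=5, p3=4, p4=0, p5=3, p6=3)
step 2: fire t3:  (p0=4, p1=2, p2=5, p3=4, p4=0, p5=3, p6=3) → (p0=5, p1=2, p2=4, p3=3, p4=3, p5=6, p6=0)
step 3: fire t1:  (p0=5, p1=2, p2=4, p3=3, p4=3, p5=6, p6=0) → (p0=5, p1=4, p2=5, p3=5, p4=3, p5=6, p6=0)
step 4: fire t0:  (p0=5, p1=4, p2=5, p3=5, p4=3, p5=6, p6=0) → (p0=5, p1=6, p2=3, p3=7, p4=6, p5=5, p6=0)
step 5: fire t2:  (p0=5, p1=6, p2=3, p3=7, p4=6, p5=5, p6=0) → (p0=7, p1=6, p2=2, p3=9, p4=6, p5=7, p6=0)
step 6: fire t0:  (p0=7, p1=6, p2=2, p3=9, p4=6, p5=7, p6=0) → (p0=7, p1=8, p2=0, p3=11, p4=9, p5=6, p6=0)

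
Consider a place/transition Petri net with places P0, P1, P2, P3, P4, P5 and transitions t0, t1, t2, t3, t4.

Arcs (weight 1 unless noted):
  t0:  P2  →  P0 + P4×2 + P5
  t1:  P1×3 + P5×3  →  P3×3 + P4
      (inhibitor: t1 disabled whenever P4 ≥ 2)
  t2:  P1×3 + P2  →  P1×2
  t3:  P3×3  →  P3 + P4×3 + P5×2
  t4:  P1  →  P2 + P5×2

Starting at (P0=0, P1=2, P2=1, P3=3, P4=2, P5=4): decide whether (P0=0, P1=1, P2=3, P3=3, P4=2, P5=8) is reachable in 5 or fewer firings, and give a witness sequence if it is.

depth 0: 1 marking
depth 1: 4 markings reached so far
depth 2: 8 markings reached so far
depth 3: 12 markings reached so far
depth 4: 15 markings reached so far
depth 5: 17 markings reached so far
target is not among the 17 markings reachable within 5 steps

NO — not reachable within 5 firings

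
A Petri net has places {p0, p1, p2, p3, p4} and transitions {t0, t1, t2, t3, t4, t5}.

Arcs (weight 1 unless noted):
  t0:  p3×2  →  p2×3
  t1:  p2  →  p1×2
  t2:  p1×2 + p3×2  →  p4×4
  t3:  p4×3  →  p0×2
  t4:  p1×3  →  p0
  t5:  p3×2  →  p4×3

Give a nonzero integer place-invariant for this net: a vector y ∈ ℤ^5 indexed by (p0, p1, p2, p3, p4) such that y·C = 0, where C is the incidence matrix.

y = (p0:3, p1:1, p2:2, p3:3, p4:2)

Incidence matrix C (rows=places, cols=transitions):
       t0   t1   t2   t3   t4   t5
   p0   0    0    0    2    1    0
   p1   0    2   -2    0   -3    0
   p2   3   -1    0    0    0    0
   p3  -2    0   -2    0    0   -2
   p4   0    0    4   -3    0    3

Candidate y = [3, 1, 2, 3, 2]; check y·C column-wise:
  col t0: 3·0 + 1·0 + 2·3 + 3·-2 + 2·0 = 0
  col t1: 3·0 + 1·2 + 2·-1 + 3·0 + 2·0 = 0
  col t2: 3·0 + 1·-2 + 2·0 + 3·-2 + 2·4 = 0
  col t3: 3·2 + 1·0 + 2·0 + 3·0 + 2·-3 = 0
  col t4: 3·1 + 1·-3 + 2·0 + 3·0 + 2·0 = 0
  col t5: 3·0 + 1·0 + 2·0 + 3·-2 + 2·3 = 0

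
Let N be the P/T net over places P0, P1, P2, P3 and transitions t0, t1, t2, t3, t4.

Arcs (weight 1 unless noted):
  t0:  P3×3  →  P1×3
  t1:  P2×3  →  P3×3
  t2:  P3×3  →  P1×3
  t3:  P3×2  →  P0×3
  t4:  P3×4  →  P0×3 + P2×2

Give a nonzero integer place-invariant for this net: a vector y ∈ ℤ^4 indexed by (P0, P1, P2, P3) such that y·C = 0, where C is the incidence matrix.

y = (P0:2, P1:3, P2:3, P3:3)

Incidence matrix C (rows=places, cols=transitions):
       t0   t1   t2   t3   t4
   P0   0    0    0    3    3
   P1   3    0    3    0    0
   P2   0   -3    0    0    2
   P3  -3    3   -3   -2   -4

Candidate y = [2, 3, 3, 3]; check y·C column-wise:
  col t0: 2·0 + 3·3 + 3·0 + 3·-3 = 0
  col t1: 2·0 + 3·0 + 3·-3 + 3·3 = 0
  col t2: 2·0 + 3·3 + 3·0 + 3·-3 = 0
  col t3: 2·3 + 3·0 + 3·0 + 3·-2 = 0
  col t4: 2·3 + 3·0 + 3·2 + 3·-4 = 0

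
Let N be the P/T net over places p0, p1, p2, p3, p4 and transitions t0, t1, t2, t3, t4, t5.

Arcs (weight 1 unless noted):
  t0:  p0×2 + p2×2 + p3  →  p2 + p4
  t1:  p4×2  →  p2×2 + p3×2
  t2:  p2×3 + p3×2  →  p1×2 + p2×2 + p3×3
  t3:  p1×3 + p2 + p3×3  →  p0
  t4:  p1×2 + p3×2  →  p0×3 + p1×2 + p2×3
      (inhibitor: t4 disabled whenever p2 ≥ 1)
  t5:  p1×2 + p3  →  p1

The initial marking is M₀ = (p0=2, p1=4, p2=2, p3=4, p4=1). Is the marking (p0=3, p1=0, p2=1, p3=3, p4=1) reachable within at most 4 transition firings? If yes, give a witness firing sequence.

depth 0: 1 marking
depth 1: 4 markings reached so far
depth 2: 9 markings reached so far
depth 3: 14 markings reached so far
depth 4: 19 markings reached so far
target is not among the 19 markings reachable within 4 steps

NO — not reachable within 4 firings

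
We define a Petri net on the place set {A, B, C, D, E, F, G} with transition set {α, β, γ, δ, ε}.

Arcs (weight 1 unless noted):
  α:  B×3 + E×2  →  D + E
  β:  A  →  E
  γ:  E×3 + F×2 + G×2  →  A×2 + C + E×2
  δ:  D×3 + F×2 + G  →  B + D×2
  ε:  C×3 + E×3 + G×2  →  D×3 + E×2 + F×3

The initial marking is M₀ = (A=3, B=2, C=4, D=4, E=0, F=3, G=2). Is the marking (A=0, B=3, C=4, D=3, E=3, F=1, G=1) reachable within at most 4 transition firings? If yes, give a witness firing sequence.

YES — reachable via ⟨β, β, β, δ⟩ (4 firings)

step 1: fire β:  (A=3, B=2, C=4, D=4, E=0, F=3, G=2) → (A=2, B=2, C=4, D=4, E=1, F=3, G=2)
step 2: fire β:  (A=2, B=2, C=4, D=4, E=1, F=3, G=2) → (A=1, B=2, C=4, D=4, E=2, F=3, G=2)
step 3: fire β:  (A=1, B=2, C=4, D=4, E=2, F=3, G=2) → (A=0, B=2, C=4, D=4, E=3, F=3, G=2)
step 4: fire δ:  (A=0, B=2, C=4, D=4, E=3, F=3, G=2) → (A=0, B=3, C=4, D=3, E=3, F=1, G=1)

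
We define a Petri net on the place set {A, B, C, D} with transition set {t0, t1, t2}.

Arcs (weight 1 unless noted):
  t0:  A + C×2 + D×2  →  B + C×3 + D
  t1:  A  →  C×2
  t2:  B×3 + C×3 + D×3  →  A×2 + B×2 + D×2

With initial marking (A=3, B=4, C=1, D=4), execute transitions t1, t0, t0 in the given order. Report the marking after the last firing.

(A=0, B=6, C=5, D=2)

step 1: fire t1:  (A=3, B=4, C=1, D=4) → (A=2, B=4, C=3, D=4)
step 2: fire t0:  (A=2, B=4, C=3, D=4) → (A=1, B=5, C=4, D=3)
step 3: fire t0:  (A=1, B=5, C=4, D=3) → (A=0, B=6, C=5, D=2)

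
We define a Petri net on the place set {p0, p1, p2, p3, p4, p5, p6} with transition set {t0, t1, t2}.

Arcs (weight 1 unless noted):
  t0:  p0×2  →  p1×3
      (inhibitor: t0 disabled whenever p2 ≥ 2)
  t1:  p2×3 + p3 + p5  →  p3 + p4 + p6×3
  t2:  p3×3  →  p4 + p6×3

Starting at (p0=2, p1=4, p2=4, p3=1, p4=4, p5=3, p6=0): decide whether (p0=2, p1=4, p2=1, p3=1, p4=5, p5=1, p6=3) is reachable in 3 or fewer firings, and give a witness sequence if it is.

NO — not reachable within 3 firings

depth 0: 1 marking
depth 1: 2 markings reached so far
depth 2: 3 markings reached so far
depth 3: 3 markings reached so far
(frontier empty at depth 3; search complete)
target is not among the 3 markings reachable within 3 steps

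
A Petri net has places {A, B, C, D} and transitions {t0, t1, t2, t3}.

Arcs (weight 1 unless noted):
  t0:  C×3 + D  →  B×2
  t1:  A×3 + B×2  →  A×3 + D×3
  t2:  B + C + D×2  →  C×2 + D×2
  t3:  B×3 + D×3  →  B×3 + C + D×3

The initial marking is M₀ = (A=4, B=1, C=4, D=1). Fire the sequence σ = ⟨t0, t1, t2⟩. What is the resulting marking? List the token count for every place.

(A=4, B=0, C=2, D=3)

step 1: fire t0:  (A=4, B=1, C=4, D=1) → (A=4, B=3, C=1, D=0)
step 2: fire t1:  (A=4, B=3, C=1, D=0) → (A=4, B=1, C=1, D=3)
step 3: fire t2:  (A=4, B=1, C=1, D=3) → (A=4, B=0, C=2, D=3)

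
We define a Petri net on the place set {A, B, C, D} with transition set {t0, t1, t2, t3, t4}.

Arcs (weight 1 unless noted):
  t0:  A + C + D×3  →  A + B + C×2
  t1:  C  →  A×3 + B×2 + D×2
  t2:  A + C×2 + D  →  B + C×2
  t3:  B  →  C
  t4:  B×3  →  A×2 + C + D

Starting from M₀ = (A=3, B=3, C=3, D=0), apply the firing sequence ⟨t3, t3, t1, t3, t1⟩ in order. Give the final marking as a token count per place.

(A=9, B=4, C=4, D=4)

step 1: fire t3:  (A=3, B=3, C=3, D=0) → (A=3, B=2, C=4, D=0)
step 2: fire t3:  (A=3, B=2, C=4, D=0) → (A=3, B=1, C=5, D=0)
step 3: fire t1:  (A=3, B=1, C=5, D=0) → (A=6, B=3, C=4, D=2)
step 4: fire t3:  (A=6, B=3, C=4, D=2) → (A=6, B=2, C=5, D=2)
step 5: fire t1:  (A=6, B=2, C=5, D=2) → (A=9, B=4, C=4, D=4)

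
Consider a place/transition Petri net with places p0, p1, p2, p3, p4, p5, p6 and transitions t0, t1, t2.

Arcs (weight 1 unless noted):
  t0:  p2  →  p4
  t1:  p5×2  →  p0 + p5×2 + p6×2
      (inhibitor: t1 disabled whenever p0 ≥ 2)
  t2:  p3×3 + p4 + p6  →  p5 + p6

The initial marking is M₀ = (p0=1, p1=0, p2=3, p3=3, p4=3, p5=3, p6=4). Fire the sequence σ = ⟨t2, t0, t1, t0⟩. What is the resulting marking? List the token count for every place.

(p0=2, p1=0, p2=1, p3=0, p4=4, p5=4, p6=6)

step 1: fire t2:  (p0=1, p1=0, p2=3, p3=3, p4=3, p5=3, p6=4) → (p0=1, p1=0, p2=3, p3=0, p4=2, p5=4, p6=4)
step 2: fire t0:  (p0=1, p1=0, p2=3, p3=0, p4=2, p5=4, p6=4) → (p0=1, p1=0, p2=2, p3=0, p4=3, p5=4, p6=4)
step 3: fire t1:  (p0=1, p1=0, p2=2, p3=0, p4=3, p5=4, p6=4) → (p0=2, p1=0, p2=2, p3=0, p4=3, p5=4, p6=6)
step 4: fire t0:  (p0=2, p1=0, p2=2, p3=0, p4=3, p5=4, p6=6) → (p0=2, p1=0, p2=1, p3=0, p4=4, p5=4, p6=6)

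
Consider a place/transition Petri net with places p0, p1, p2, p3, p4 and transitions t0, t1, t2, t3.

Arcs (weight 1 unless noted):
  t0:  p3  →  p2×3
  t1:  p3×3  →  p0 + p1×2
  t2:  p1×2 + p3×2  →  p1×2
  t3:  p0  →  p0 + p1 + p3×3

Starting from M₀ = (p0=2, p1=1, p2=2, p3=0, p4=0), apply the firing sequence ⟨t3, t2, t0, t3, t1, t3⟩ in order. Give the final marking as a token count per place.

step 1: fire t3:  (p0=2, p1=1, p2=2, p3=0, p4=0) → (p0=2, p1=2, p2=2, p3=3, p4=0)
step 2: fire t2:  (p0=2, p1=2, p2=2, p3=3, p4=0) → (p0=2, p1=2, p2=2, p3=1, p4=0)
step 3: fire t0:  (p0=2, p1=2, p2=2, p3=1, p4=0) → (p0=2, p1=2, p2=5, p3=0, p4=0)
step 4: fire t3:  (p0=2, p1=2, p2=5, p3=0, p4=0) → (p0=2, p1=3, p2=5, p3=3, p4=0)
step 5: fire t1:  (p0=2, p1=3, p2=5, p3=3, p4=0) → (p0=3, p1=5, p2=5, p3=0, p4=0)
step 6: fire t3:  (p0=3, p1=5, p2=5, p3=0, p4=0) → (p0=3, p1=6, p2=5, p3=3, p4=0)

(p0=3, p1=6, p2=5, p3=3, p4=0)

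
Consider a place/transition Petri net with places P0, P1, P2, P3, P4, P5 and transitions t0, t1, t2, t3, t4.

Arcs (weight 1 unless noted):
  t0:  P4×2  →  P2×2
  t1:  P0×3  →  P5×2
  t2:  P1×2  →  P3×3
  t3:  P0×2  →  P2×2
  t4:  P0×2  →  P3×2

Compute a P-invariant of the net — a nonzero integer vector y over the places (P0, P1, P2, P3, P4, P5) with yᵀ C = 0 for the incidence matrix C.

y = (P0:2, P1:3, P2:2, P3:2, P4:2, P5:3)

Incidence matrix C (rows=places, cols=transitions):
       t0   t1   t2   t3   t4
   P0   0   -3    0   -2   -2
   P1   0    0   -2    0    0
   P2   2    0    0    2    0
   P3   0    0    3    0    2
   P4  -2    0    0    0    0
   P5   0    2    0    0    0

Candidate y = [2, 3, 2, 2, 2, 3]; check y·C column-wise:
  col t0: 2·0 + 3·0 + 2·2 + 2·0 + 2·-2 + 3·0 = 0
  col t1: 2·-3 + 3·0 + 2·0 + 2·0 + 2·0 + 3·2 = 0
  col t2: 2·0 + 3·-2 + 2·0 + 2·3 + 2·0 + 3·0 = 0
  col t3: 2·-2 + 3·0 + 2·2 + 2·0 + 2·0 + 3·0 = 0
  col t4: 2·-2 + 3·0 + 2·0 + 2·2 + 2·0 + 3·0 = 0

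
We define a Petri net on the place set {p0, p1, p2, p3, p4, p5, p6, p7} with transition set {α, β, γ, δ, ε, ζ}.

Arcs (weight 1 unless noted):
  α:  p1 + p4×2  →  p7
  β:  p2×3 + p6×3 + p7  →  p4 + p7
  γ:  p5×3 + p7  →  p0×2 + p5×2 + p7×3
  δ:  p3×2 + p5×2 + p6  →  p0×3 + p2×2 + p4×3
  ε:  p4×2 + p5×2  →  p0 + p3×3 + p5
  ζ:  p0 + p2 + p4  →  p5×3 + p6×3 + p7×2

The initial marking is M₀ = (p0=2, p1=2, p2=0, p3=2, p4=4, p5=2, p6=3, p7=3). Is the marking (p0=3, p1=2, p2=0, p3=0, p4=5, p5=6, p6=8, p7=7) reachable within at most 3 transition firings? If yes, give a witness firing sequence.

YES — reachable via ⟨δ, ζ, ζ⟩ (3 firings)

step 1: fire δ:  (p0=2, p1=2, p2=0, p3=2, p4=4, p5=2, p6=3, p7=3) → (p0=5, p1=2, p2=2, p3=0, p4=7, p5=0, p6=2, p7=3)
step 2: fire ζ:  (p0=5, p1=2, p2=2, p3=0, p4=7, p5=0, p6=2, p7=3) → (p0=4, p1=2, p2=1, p3=0, p4=6, p5=3, p6=5, p7=5)
step 3: fire ζ:  (p0=4, p1=2, p2=1, p3=0, p4=6, p5=3, p6=5, p7=5) → (p0=3, p1=2, p2=0, p3=0, p4=5, p5=6, p6=8, p7=7)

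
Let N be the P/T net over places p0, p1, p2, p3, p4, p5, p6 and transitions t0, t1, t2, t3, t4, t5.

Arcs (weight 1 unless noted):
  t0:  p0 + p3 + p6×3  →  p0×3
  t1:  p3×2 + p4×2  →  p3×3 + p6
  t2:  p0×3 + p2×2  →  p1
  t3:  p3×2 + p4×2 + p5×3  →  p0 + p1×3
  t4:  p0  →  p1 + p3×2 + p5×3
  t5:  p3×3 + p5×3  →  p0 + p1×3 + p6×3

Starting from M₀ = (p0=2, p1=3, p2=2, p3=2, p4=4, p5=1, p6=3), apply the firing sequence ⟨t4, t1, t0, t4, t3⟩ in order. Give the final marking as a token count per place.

(p0=3, p1=8, p2=2, p3=4, p4=0, p5=4, p6=1)

step 1: fire t4:  (p0=2, p1=3, p2=2, p3=2, p4=4, p5=1, p6=3) → (p0=1, p1=4, p2=2, p3=4, p4=4, p5=4, p6=3)
step 2: fire t1:  (p0=1, p1=4, p2=2, p3=4, p4=4, p5=4, p6=3) → (p0=1, p1=4, p2=2, p3=5, p4=2, p5=4, p6=4)
step 3: fire t0:  (p0=1, p1=4, p2=2, p3=5, p4=2, p5=4, p6=4) → (p0=3, p1=4, p2=2, p3=4, p4=2, p5=4, p6=1)
step 4: fire t4:  (p0=3, p1=4, p2=2, p3=4, p4=2, p5=4, p6=1) → (p0=2, p1=5, p2=2, p3=6, p4=2, p5=7, p6=1)
step 5: fire t3:  (p0=2, p1=5, p2=2, p3=6, p4=2, p5=7, p6=1) → (p0=3, p1=8, p2=2, p3=4, p4=0, p5=4, p6=1)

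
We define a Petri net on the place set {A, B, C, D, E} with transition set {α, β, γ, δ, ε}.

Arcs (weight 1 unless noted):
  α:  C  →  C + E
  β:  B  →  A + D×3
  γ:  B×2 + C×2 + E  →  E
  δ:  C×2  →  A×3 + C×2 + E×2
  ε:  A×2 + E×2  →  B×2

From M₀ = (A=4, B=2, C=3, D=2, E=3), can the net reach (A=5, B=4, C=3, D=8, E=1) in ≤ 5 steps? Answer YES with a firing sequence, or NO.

step 1: fire β:  (A=4, B=2, C=3, D=2, E=3) → (A=5, B=1, C=3, D=5, E=3)
step 2: fire β:  (A=5, B=1, C=3, D=5, E=3) → (A=6, B=0, C=3, D=8, E=3)
step 3: fire δ:  (A=6, B=0, C=3, D=8, E=3) → (A=9, B=0, C=3, D=8, E=5)
step 4: fire ε:  (A=9, B=0, C=3, D=8, E=5) → (A=7, B=2, C=3, D=8, E=3)
step 5: fire ε:  (A=7, B=2, C=3, D=8, E=3) → (A=5, B=4, C=3, D=8, E=1)

YES — reachable via ⟨β, β, δ, ε, ε⟩ (5 firings)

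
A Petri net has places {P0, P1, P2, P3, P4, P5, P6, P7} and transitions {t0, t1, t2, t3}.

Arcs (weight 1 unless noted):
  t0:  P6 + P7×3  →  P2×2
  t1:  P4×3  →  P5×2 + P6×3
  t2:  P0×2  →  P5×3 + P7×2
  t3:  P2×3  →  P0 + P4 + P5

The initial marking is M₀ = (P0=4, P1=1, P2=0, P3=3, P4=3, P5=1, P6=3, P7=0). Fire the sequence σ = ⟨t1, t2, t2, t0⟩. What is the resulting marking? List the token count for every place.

(P0=0, P1=1, P2=2, P3=3, P4=0, P5=9, P6=5, P7=1)

step 1: fire t1:  (P0=4, P1=1, P2=0, P3=3, P4=3, P5=1, P6=3, P7=0) → (P0=4, P1=1, P2=0, P3=3, P4=0, P5=3, P6=6, P7=0)
step 2: fire t2:  (P0=4, P1=1, P2=0, P3=3, P4=0, P5=3, P6=6, P7=0) → (P0=2, P1=1, P2=0, P3=3, P4=0, P5=6, P6=6, P7=2)
step 3: fire t2:  (P0=2, P1=1, P2=0, P3=3, P4=0, P5=6, P6=6, P7=2) → (P0=0, P1=1, P2=0, P3=3, P4=0, P5=9, P6=6, P7=4)
step 4: fire t0:  (P0=0, P1=1, P2=0, P3=3, P4=0, P5=9, P6=6, P7=4) → (P0=0, P1=1, P2=2, P3=3, P4=0, P5=9, P6=5, P7=1)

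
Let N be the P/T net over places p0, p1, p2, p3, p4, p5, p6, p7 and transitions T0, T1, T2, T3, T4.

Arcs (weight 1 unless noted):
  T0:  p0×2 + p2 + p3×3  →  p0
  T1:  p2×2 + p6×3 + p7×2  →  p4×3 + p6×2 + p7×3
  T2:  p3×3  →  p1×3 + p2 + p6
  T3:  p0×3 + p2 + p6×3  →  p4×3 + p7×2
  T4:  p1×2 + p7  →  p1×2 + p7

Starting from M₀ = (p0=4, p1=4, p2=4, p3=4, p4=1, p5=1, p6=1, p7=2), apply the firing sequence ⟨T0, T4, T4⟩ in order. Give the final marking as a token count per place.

step 1: fire T0:  (p0=4, p1=4, p2=4, p3=4, p4=1, p5=1, p6=1, p7=2) → (p0=3, p1=4, p2=3, p3=1, p4=1, p5=1, p6=1, p7=2)
step 2: fire T4:  (p0=3, p1=4, p2=3, p3=1, p4=1, p5=1, p6=1, p7=2) → (p0=3, p1=4, p2=3, p3=1, p4=1, p5=1, p6=1, p7=2)
step 3: fire T4:  (p0=3, p1=4, p2=3, p3=1, p4=1, p5=1, p6=1, p7=2) → (p0=3, p1=4, p2=3, p3=1, p4=1, p5=1, p6=1, p7=2)

(p0=3, p1=4, p2=3, p3=1, p4=1, p5=1, p6=1, p7=2)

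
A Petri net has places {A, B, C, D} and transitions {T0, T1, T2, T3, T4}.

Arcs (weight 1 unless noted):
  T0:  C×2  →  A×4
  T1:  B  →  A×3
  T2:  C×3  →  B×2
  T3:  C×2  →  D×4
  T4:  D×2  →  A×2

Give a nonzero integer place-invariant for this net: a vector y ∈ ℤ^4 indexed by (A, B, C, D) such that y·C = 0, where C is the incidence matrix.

y = (A:1, B:3, C:2, D:1)

Incidence matrix C (rows=places, cols=transitions):
       T0   T1   T2   T3   T4
    A   4    3    0    0    2
    B   0   -1    2    0    0
    C  -2    0   -3   -2    0
    D   0    0    0    4   -2

Candidate y = [1, 3, 2, 1]; check y·C column-wise:
  col T0: 1·4 + 3·0 + 2·-2 + 1·0 = 0
  col T1: 1·3 + 3·-1 + 2·0 + 1·0 = 0
  col T2: 1·0 + 3·2 + 2·-3 + 1·0 = 0
  col T3: 1·0 + 3·0 + 2·-2 + 1·4 = 0
  col T4: 1·2 + 3·0 + 2·0 + 1·-2 = 0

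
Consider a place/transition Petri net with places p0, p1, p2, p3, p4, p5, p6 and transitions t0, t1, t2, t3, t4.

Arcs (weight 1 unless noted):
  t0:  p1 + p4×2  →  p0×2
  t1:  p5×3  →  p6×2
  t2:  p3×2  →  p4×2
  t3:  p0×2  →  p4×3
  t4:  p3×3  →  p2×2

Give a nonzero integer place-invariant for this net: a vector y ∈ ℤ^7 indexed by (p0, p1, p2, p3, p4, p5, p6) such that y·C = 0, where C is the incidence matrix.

Incidence matrix C (rows=places, cols=transitions):
       t0   t1   t2   t3   t4
   p0   2    0    0   -2    0
   p1  -1    0    0    0    0
   p2   0    0    0    0    2
   p3   0    0   -2    0   -3
   p4  -2    0    2    3    0
   p5   0   -3    0    0    0
   p6   0    2    0    0    0

Candidate y = [3, 2, 3, 2, 2, 0, 0]; check y·C column-wise:
  col t0: 3·2 + 2·-1 + 3·0 + 2·0 + 2·-2 = 0
  col t1: 3·0 + 2·0 + 3·0 + 2·0 + 2·0 + 0·-3 + 0·2 = 0
  col t2: 3·0 + 2·0 + 3·0 + 2·-2 + 2·2 = 0
  col t3: 3·-2 + 2·0 + 3·0 + 2·0 + 2·3 = 0
  col t4: 3·0 + 2·0 + 3·2 + 2·-3 + 2·0 = 0

y = (p0:3, p1:2, p2:3, p3:2, p4:2, p5:0, p6:0)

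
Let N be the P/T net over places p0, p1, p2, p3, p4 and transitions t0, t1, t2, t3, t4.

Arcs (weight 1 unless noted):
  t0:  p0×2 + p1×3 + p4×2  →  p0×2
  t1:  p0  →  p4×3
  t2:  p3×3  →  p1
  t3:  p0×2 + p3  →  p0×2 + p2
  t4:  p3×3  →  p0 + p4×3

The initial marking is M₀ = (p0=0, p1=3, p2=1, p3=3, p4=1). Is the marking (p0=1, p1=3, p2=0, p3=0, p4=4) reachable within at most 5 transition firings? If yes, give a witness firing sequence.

depth 0: 1 marking
depth 1: 3 markings reached so far
depth 2: 4 markings reached so far
depth 3: 4 markings reached so far
(frontier empty at depth 3; search complete)
target is not among the 4 markings reachable within 5 steps

NO — not reachable within 5 firings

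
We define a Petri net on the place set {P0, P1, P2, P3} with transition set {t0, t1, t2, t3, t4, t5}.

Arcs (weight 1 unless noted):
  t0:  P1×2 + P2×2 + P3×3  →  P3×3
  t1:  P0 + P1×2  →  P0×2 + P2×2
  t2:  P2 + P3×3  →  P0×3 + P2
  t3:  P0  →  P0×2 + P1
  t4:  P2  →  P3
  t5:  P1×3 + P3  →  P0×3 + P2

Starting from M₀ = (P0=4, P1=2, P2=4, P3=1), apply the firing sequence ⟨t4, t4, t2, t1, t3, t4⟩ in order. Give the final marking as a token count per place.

(P0=9, P1=1, P2=3, P3=1)

step 1: fire t4:  (P0=4, P1=2, P2=4, P3=1) → (P0=4, P1=2, P2=3, P3=2)
step 2: fire t4:  (P0=4, P1=2, P2=3, P3=2) → (P0=4, P1=2, P2=2, P3=3)
step 3: fire t2:  (P0=4, P1=2, P2=2, P3=3) → (P0=7, P1=2, P2=2, P3=0)
step 4: fire t1:  (P0=7, P1=2, P2=2, P3=0) → (P0=8, P1=0, P2=4, P3=0)
step 5: fire t3:  (P0=8, P1=0, P2=4, P3=0) → (P0=9, P1=1, P2=4, P3=0)
step 6: fire t4:  (P0=9, P1=1, P2=4, P3=0) → (P0=9, P1=1, P2=3, P3=1)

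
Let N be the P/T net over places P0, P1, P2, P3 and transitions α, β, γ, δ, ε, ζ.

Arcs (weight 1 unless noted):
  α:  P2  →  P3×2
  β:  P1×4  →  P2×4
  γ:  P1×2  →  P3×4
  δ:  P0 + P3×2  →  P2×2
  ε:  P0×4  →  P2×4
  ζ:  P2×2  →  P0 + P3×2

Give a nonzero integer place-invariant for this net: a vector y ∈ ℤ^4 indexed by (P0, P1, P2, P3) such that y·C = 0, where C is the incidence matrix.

Incidence matrix C (rows=places, cols=transitions):
        α    β    γ    δ    ε    ζ
   P0   0    0    0   -1   -4    1
   P1   0   -4   -2    0    0    0
   P2  -1    4    0    2    4   -2
   P3   2    0    4   -2    0    2

Candidate y = [2, 2, 2, 1]; check y·C column-wise:
  col α: 2·0 + 2·0 + 2·-1 + 1·2 = 0
  col β: 2·0 + 2·-4 + 2·4 + 1·0 = 0
  col γ: 2·0 + 2·-2 + 2·0 + 1·4 = 0
  col δ: 2·-1 + 2·0 + 2·2 + 1·-2 = 0
  col ε: 2·-4 + 2·0 + 2·4 + 1·0 = 0
  col ζ: 2·1 + 2·0 + 2·-2 + 1·2 = 0

y = (P0:2, P1:2, P2:2, P3:1)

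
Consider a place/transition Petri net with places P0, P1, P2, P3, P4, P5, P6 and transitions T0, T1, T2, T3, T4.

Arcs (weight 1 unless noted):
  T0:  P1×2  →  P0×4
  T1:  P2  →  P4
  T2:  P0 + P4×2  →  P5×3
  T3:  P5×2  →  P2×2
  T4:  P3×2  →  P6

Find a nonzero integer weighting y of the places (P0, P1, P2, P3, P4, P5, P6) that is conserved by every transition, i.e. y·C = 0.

y = (P0:1, P1:2, P2:1, P3:0, P4:1, P5:1, P6:0)

Incidence matrix C (rows=places, cols=transitions):
       T0   T1   T2   T3   T4
   P0   4    0   -1    0    0
   P1  -2    0    0    0    0
   P2   0   -1    0    2    0
   P3   0    0    0    0   -2
   P4   0    1   -2    0    0
   P5   0    0    3   -2    0
   P6   0    0    0    0    1

Candidate y = [1, 2, 1, 0, 1, 1, 0]; check y·C column-wise:
  col T0: 1·4 + 2·-2 + 1·0 + 1·0 + 1·0 = 0
  col T1: 1·0 + 2·0 + 1·-1 + 1·1 + 1·0 = 0
  col T2: 1·-1 + 2·0 + 1·0 + 1·-2 + 1·3 = 0
  col T3: 1·0 + 2·0 + 1·2 + 1·0 + 1·-2 = 0
  col T4: 1·0 + 2·0 + 1·0 + 0·-2 + 1·0 + 1·0 + 0·1 = 0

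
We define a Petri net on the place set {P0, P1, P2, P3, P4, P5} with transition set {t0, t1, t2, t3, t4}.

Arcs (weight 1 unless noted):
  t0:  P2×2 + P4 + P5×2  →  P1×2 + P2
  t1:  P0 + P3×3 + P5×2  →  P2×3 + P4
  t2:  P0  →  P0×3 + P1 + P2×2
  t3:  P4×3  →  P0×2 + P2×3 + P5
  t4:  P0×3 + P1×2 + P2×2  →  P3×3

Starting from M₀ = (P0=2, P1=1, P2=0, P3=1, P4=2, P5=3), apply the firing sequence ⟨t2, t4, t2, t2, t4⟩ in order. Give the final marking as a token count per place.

step 1: fire t2:  (P0=2, P1=1, P2=0, P3=1, P4=2, P5=3) → (P0=4, P1=2, P2=2, P3=1, P4=2, P5=3)
step 2: fire t4:  (P0=4, P1=2, P2=2, P3=1, P4=2, P5=3) → (P0=1, P1=0, P2=0, P3=4, P4=2, P5=3)
step 3: fire t2:  (P0=1, P1=0, P2=0, P3=4, P4=2, P5=3) → (P0=3, P1=1, P2=2, P3=4, P4=2, P5=3)
step 4: fire t2:  (P0=3, P1=1, P2=2, P3=4, P4=2, P5=3) → (P0=5, P1=2, P2=4, P3=4, P4=2, P5=3)
step 5: fire t4:  (P0=5, P1=2, P2=4, P3=4, P4=2, P5=3) → (P0=2, P1=0, P2=2, P3=7, P4=2, P5=3)

(P0=2, P1=0, P2=2, P3=7, P4=2, P5=3)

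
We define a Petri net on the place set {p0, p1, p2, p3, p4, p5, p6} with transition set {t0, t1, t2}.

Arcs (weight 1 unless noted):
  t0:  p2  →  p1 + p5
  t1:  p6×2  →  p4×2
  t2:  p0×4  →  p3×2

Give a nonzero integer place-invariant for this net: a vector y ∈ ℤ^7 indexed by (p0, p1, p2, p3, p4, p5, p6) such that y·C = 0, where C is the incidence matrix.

Incidence matrix C (rows=places, cols=transitions):
       t0   t1   t2
   p0   0    0   -4
   p1   1    0    0
   p2  -1    0    0
   p3   0    0    2
   p4   0    2    0
   p5   1    0    0
   p6   0   -2    0

Candidate y = [0, 1, 1, 0, 0, 0, 0]; check y·C column-wise:
  col t0: 1·1 + 1·-1 + 0·1 = 0
  col t1: 1·0 + 1·0 + 0·2 + 0·-2 = 0
  col t2: 0·-4 + 1·0 + 1·0 + 0·2 = 0

y = (p0:0, p1:1, p2:1, p3:0, p4:0, p5:0, p6:0)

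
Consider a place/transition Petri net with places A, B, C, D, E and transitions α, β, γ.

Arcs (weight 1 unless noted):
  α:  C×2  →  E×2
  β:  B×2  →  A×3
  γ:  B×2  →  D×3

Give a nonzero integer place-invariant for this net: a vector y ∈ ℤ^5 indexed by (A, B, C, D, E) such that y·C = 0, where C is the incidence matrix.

Incidence matrix C (rows=places, cols=transitions):
        α    β    γ
    A   0    3    0
    B   0   -2   -2
    C  -2    0    0
    D   0    0    3
    E   2    0    0

Candidate y = [2, 3, 0, 2, 0]; check y·C column-wise:
  col α: 2·0 + 3·0 + 0·-2 + 2·0 + 0·2 = 0
  col β: 2·3 + 3·-2 + 2·0 = 0
  col γ: 2·0 + 3·-2 + 2·3 = 0

y = (A:2, B:3, C:0, D:2, E:0)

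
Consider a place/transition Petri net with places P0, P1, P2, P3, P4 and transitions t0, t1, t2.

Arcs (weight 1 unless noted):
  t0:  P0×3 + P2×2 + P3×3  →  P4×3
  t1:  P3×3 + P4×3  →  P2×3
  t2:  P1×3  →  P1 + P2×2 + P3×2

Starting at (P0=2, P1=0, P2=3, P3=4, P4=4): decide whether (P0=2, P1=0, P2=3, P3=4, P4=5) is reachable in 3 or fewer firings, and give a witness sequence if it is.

NO — not reachable within 3 firings

depth 0: 1 marking
depth 1: 2 markings reached so far
depth 2: 2 markings reached so far
(frontier empty at depth 2; search complete)
target is not among the 2 markings reachable within 3 steps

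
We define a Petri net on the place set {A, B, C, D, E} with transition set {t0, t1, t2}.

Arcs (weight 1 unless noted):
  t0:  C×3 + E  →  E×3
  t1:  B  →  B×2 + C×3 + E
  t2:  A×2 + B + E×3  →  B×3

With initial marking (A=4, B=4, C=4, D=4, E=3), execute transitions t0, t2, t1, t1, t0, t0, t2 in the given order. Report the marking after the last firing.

(A=0, B=10, C=1, D=4, E=5)

step 1: fire t0:  (A=4, B=4, C=4, D=4, E=3) → (A=4, B=4, C=1, D=4, E=5)
step 2: fire t2:  (A=4, B=4, C=1, D=4, E=5) → (A=2, B=6, C=1, D=4, E=2)
step 3: fire t1:  (A=2, B=6, C=1, D=4, E=2) → (A=2, B=7, C=4, D=4, E=3)
step 4: fire t1:  (A=2, B=7, C=4, D=4, E=3) → (A=2, B=8, C=7, D=4, E=4)
step 5: fire t0:  (A=2, B=8, C=7, D=4, E=4) → (A=2, B=8, C=4, D=4, E=6)
step 6: fire t0:  (A=2, B=8, C=4, D=4, E=6) → (A=2, B=8, C=1, D=4, E=8)
step 7: fire t2:  (A=2, B=8, C=1, D=4, E=8) → (A=0, B=10, C=1, D=4, E=5)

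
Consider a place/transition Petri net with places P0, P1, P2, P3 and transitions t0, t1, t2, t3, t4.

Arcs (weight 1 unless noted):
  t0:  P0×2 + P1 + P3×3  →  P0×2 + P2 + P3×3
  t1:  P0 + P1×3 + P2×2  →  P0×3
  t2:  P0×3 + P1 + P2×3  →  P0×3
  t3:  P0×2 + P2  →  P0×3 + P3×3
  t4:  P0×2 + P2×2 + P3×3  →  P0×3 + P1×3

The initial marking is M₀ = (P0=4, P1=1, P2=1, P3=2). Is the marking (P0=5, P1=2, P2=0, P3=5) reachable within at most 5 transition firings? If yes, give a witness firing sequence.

depth 0: 1 marking
depth 1: 2 markings reached so far
depth 2: 3 markings reached so far
depth 3: 4 markings reached so far
depth 4: 4 markings reached so far
(frontier empty at depth 4; search complete)
target is not among the 4 markings reachable within 5 steps

NO — not reachable within 5 firings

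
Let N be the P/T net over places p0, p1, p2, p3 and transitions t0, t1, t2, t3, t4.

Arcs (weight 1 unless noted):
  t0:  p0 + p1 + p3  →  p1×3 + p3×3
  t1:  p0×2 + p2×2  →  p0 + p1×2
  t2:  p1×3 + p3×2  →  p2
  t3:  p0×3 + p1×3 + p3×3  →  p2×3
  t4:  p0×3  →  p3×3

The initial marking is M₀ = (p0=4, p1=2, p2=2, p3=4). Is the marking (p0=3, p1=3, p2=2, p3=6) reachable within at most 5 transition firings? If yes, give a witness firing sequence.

NO — not reachable within 5 firings

depth 0: 1 marking
depth 1: 4 markings reached so far
depth 2: 12 markings reached so far
depth 3: 18 markings reached so far
depth 4: 24 markings reached so far
depth 5: 29 markings reached so far
target is not among the 29 markings reachable within 5 steps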